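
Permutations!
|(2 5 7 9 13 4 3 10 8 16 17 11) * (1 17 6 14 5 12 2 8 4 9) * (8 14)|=|(1 17 11 14 5 7)(2 12)(3 10 4)(6 8 16)(9 13)|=6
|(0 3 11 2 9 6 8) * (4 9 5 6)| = |(0 3 11 2 5 6 8)(4 9)| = 14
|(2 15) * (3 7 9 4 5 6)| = |(2 15)(3 7 9 4 5 6)| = 6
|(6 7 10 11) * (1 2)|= |(1 2)(6 7 10 11)|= 4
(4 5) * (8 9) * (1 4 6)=(1 4 5 6)(8 9)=[0, 4, 2, 3, 5, 6, 1, 7, 9, 8]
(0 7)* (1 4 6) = (0 7)(1 4 6) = [7, 4, 2, 3, 6, 5, 1, 0]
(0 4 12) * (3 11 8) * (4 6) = [6, 1, 2, 11, 12, 5, 4, 7, 3, 9, 10, 8, 0] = (0 6 4 12)(3 11 8)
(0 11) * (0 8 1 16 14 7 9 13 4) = (0 11 8 1 16 14 7 9 13 4) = [11, 16, 2, 3, 0, 5, 6, 9, 1, 13, 10, 8, 12, 4, 7, 15, 14]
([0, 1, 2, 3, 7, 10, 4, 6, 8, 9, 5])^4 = [0, 1, 2, 3, 7, 5, 4, 6, 8, 9, 10]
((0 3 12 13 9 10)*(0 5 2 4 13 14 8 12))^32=((0 3)(2 4 13 9 10 5)(8 12 14))^32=(2 13 10)(4 9 5)(8 14 12)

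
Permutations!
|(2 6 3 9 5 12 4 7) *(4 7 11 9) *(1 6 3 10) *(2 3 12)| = 24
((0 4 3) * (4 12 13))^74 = ((0 12 13 4 3))^74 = (0 3 4 13 12)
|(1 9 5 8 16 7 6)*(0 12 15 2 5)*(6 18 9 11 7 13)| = 14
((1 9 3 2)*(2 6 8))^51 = (1 6)(2 3)(8 9) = ((1 9 3 6 8 2))^51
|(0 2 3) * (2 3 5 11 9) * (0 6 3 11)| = 10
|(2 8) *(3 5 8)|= 4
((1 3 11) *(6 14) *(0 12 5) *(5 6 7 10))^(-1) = ((0 12 6 14 7 10 5)(1 3 11))^(-1) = (0 5 10 7 14 6 12)(1 11 3)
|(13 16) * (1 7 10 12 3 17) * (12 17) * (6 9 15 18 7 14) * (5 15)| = 10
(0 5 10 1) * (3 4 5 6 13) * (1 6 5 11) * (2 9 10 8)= (0 5 8 2 9 10 6 13 3 4 11 1)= [5, 0, 9, 4, 11, 8, 13, 7, 2, 10, 6, 1, 12, 3]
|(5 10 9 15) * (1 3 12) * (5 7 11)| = 6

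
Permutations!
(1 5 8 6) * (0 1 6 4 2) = (0 1 5 8 4 2) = [1, 5, 0, 3, 2, 8, 6, 7, 4]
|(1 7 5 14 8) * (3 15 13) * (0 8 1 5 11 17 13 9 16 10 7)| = 45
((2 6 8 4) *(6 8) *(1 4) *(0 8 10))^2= ((0 8 1 4 2 10))^2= (0 1 2)(4 10 8)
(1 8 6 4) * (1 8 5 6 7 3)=(1 5 6 4 8 7 3)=[0, 5, 2, 1, 8, 6, 4, 3, 7]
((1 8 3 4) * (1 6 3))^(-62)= (8)(3 4 6)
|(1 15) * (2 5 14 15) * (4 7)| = 10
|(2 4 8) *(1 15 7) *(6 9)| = 6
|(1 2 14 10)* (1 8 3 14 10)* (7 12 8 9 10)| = |(1 2 7 12 8 3 14)(9 10)| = 14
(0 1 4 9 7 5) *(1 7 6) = (0 7 5)(1 4 9 6) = [7, 4, 2, 3, 9, 0, 1, 5, 8, 6]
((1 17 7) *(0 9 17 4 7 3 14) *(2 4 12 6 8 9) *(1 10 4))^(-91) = (0 14 3 17 9 8 6 12 1 2)(4 10 7)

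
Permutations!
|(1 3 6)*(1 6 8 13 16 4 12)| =7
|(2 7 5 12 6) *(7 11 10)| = 7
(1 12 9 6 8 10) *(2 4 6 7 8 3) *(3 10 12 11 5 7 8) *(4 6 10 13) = [0, 11, 6, 2, 10, 7, 13, 3, 12, 8, 1, 5, 9, 4] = (1 11 5 7 3 2 6 13 4 10)(8 12 9)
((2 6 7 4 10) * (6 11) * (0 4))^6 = ((0 4 10 2 11 6 7))^6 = (0 7 6 11 2 10 4)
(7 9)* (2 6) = (2 6)(7 9) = [0, 1, 6, 3, 4, 5, 2, 9, 8, 7]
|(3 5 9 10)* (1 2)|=|(1 2)(3 5 9 10)|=4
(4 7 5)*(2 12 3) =(2 12 3)(4 7 5) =[0, 1, 12, 2, 7, 4, 6, 5, 8, 9, 10, 11, 3]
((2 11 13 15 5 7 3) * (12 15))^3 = ((2 11 13 12 15 5 7 3))^3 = (2 12 7 11 15 3 13 5)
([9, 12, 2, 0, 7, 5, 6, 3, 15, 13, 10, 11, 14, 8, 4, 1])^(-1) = [3, 15, 2, 7, 14, 5, 6, 4, 13, 0, 10, 11, 1, 9, 12, 8]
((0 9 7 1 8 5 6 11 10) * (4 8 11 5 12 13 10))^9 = ((0 9 7 1 11 4 8 12 13 10)(5 6))^9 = (0 10 13 12 8 4 11 1 7 9)(5 6)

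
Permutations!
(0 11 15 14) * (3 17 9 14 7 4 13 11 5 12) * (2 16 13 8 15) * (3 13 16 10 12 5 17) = (0 17 9 14)(2 10 12 13 11)(4 8 15 7) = [17, 1, 10, 3, 8, 5, 6, 4, 15, 14, 12, 2, 13, 11, 0, 7, 16, 9]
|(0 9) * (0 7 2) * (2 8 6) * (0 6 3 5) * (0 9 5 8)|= 4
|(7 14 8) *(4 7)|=|(4 7 14 8)|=4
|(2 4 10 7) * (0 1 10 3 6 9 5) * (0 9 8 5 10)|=18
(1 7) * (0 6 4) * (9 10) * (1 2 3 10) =[6, 7, 3, 10, 0, 5, 4, 2, 8, 1, 9] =(0 6 4)(1 7 2 3 10 9)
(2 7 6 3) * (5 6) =(2 7 5 6 3) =[0, 1, 7, 2, 4, 6, 3, 5]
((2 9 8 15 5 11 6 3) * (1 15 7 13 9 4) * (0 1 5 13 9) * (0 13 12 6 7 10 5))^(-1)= ((0 1 15 12 6 3 2 4)(5 11 7 9 8 10))^(-1)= (0 4 2 3 6 12 15 1)(5 10 8 9 7 11)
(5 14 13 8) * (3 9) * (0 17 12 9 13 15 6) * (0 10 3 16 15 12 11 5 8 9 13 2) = [17, 1, 0, 2, 4, 14, 10, 7, 8, 16, 3, 5, 13, 9, 12, 6, 15, 11] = (0 17 11 5 14 12 13 9 16 15 6 10 3 2)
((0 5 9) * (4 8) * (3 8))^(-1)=(0 9 5)(3 4 8)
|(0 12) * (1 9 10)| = 6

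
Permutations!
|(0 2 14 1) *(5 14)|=5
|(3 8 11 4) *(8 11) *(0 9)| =|(0 9)(3 11 4)| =6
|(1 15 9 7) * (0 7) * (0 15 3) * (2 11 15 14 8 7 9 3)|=10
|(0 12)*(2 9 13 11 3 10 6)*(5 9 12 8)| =11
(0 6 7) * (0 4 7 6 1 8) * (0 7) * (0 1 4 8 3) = (0 4 1 3)(7 8) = [4, 3, 2, 0, 1, 5, 6, 8, 7]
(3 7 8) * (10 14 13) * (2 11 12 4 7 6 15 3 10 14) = (2 11 12 4 7 8 10)(3 6 15)(13 14) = [0, 1, 11, 6, 7, 5, 15, 8, 10, 9, 2, 12, 4, 14, 13, 3]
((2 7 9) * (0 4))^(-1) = (0 4)(2 9 7)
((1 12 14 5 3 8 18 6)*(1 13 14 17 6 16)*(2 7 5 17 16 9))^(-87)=(2 8 7 18 5 9 3)(6 13 14 17)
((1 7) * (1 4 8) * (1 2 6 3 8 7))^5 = (2 6 3 8)(4 7)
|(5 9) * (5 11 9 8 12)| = |(5 8 12)(9 11)| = 6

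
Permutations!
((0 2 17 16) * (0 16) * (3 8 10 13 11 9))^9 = ((0 2 17)(3 8 10 13 11 9))^9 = (17)(3 13)(8 11)(9 10)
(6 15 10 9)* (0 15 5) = (0 15 10 9 6 5) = [15, 1, 2, 3, 4, 0, 5, 7, 8, 6, 9, 11, 12, 13, 14, 10]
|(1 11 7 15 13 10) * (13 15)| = |(15)(1 11 7 13 10)| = 5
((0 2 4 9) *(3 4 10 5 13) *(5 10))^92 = (0 2 5 13 3 4 9)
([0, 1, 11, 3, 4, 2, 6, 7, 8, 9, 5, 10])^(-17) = (2 5 10 11)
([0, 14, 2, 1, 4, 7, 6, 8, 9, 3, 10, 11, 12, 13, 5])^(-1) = (1 3 9 8 7 5 14)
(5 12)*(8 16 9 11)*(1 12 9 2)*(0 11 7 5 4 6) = (0 11 8 16 2 1 12 4 6)(5 9 7) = [11, 12, 1, 3, 6, 9, 0, 5, 16, 7, 10, 8, 4, 13, 14, 15, 2]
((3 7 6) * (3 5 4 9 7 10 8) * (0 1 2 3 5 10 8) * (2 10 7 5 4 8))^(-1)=((0 1 10)(2 3)(4 9 5 8)(6 7))^(-1)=(0 10 1)(2 3)(4 8 5 9)(6 7)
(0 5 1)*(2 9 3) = (0 5 1)(2 9 3) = [5, 0, 9, 2, 4, 1, 6, 7, 8, 3]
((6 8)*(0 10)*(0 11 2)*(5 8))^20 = ((0 10 11 2)(5 8 6))^20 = (11)(5 6 8)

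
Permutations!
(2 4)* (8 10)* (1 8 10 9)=[0, 8, 4, 3, 2, 5, 6, 7, 9, 1, 10]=(10)(1 8 9)(2 4)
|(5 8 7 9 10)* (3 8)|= 6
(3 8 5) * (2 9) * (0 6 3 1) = (0 6 3 8 5 1)(2 9) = [6, 0, 9, 8, 4, 1, 3, 7, 5, 2]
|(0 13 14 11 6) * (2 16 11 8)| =|(0 13 14 8 2 16 11 6)| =8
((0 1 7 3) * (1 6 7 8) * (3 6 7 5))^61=(0 7 6 5 3)(1 8)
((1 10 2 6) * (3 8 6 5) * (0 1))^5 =((0 1 10 2 5 3 8 6))^5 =(0 3 10 6 5 1 8 2)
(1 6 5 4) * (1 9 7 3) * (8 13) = (1 6 5 4 9 7 3)(8 13) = [0, 6, 2, 1, 9, 4, 5, 3, 13, 7, 10, 11, 12, 8]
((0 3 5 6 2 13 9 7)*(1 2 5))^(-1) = ((0 3 1 2 13 9 7)(5 6))^(-1) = (0 7 9 13 2 1 3)(5 6)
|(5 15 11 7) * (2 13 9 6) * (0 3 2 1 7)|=11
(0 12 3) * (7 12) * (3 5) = (0 7 12 5 3) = [7, 1, 2, 0, 4, 3, 6, 12, 8, 9, 10, 11, 5]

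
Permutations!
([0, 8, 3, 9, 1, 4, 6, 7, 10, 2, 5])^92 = [0, 10, 9, 2, 8, 1, 6, 7, 5, 3, 4]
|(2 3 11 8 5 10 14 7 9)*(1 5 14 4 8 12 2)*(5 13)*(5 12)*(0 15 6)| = |(0 15 6)(1 13 12 2 3 11 5 10 4 8 14 7 9)| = 39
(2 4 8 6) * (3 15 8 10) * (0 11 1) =[11, 0, 4, 15, 10, 5, 2, 7, 6, 9, 3, 1, 12, 13, 14, 8] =(0 11 1)(2 4 10 3 15 8 6)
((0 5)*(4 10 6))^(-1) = ((0 5)(4 10 6))^(-1) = (0 5)(4 6 10)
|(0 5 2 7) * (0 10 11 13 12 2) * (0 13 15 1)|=10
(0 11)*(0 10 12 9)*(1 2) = (0 11 10 12 9)(1 2) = [11, 2, 1, 3, 4, 5, 6, 7, 8, 0, 12, 10, 9]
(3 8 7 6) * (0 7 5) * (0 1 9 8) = (0 7 6 3)(1 9 8 5) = [7, 9, 2, 0, 4, 1, 3, 6, 5, 8]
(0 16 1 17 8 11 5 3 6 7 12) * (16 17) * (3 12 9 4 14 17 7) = (0 7 9 4 14 17 8 11 5 12)(1 16)(3 6) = [7, 16, 2, 6, 14, 12, 3, 9, 11, 4, 10, 5, 0, 13, 17, 15, 1, 8]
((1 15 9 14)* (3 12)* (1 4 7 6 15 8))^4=((1 8)(3 12)(4 7 6 15 9 14))^4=(4 9 6)(7 14 15)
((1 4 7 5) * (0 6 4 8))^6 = (0 8 1 5 7 4 6)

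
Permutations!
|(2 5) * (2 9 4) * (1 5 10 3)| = |(1 5 9 4 2 10 3)| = 7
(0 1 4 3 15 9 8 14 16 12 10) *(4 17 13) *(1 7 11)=[7, 17, 2, 15, 3, 5, 6, 11, 14, 8, 0, 1, 10, 4, 16, 9, 12, 13]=(0 7 11 1 17 13 4 3 15 9 8 14 16 12 10)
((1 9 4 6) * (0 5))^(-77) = ((0 5)(1 9 4 6))^(-77) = (0 5)(1 6 4 9)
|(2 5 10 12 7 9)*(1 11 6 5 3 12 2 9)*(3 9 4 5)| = |(1 11 6 3 12 7)(2 9 4 5 10)| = 30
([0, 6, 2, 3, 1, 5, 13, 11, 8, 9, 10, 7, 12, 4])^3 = (1 4 13 6)(7 11)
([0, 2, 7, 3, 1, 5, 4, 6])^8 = (1 6 2 4 7)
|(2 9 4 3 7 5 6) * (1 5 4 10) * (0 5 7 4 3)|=10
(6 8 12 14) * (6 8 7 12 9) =(6 7 12 14 8 9) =[0, 1, 2, 3, 4, 5, 7, 12, 9, 6, 10, 11, 14, 13, 8]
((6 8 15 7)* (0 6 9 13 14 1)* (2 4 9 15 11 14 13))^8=(15)(0 8 14)(1 6 11)(2 9 4)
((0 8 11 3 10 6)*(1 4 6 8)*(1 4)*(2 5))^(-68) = (11)(0 4 6)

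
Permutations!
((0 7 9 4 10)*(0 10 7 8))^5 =((10)(0 8)(4 7 9))^5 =(10)(0 8)(4 9 7)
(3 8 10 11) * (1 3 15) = (1 3 8 10 11 15) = [0, 3, 2, 8, 4, 5, 6, 7, 10, 9, 11, 15, 12, 13, 14, 1]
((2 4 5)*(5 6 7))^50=((2 4 6 7 5))^50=(7)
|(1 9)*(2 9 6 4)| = |(1 6 4 2 9)| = 5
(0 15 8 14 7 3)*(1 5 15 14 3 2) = [14, 5, 1, 0, 4, 15, 6, 2, 3, 9, 10, 11, 12, 13, 7, 8] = (0 14 7 2 1 5 15 8 3)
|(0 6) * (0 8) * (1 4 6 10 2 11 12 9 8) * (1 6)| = |(0 10 2 11 12 9 8)(1 4)| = 14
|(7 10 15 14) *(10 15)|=|(7 15 14)|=3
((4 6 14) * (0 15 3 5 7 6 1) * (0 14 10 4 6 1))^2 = ((0 15 3 5 7 1 14 6 10 4))^2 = (0 3 7 14 10)(1 6 4 15 5)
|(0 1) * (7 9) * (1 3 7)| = |(0 3 7 9 1)| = 5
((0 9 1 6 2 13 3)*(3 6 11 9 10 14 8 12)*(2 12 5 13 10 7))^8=((0 7 2 10 14 8 5 13 6 12 3)(1 11 9))^8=(0 6 8 2 3 13 14 7 12 5 10)(1 9 11)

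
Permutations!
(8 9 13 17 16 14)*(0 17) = (0 17 16 14 8 9 13) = [17, 1, 2, 3, 4, 5, 6, 7, 9, 13, 10, 11, 12, 0, 8, 15, 14, 16]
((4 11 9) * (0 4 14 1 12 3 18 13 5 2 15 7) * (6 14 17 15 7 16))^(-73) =((0 4 11 9 17 15 16 6 14 1 12 3 18 13 5 2 7))^(-73) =(0 18 6 11 5 1 17 7 3 16 4 13 14 9 2 12 15)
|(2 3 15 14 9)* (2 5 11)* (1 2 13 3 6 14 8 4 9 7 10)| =24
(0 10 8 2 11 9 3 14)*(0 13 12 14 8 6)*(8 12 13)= (0 10 6)(2 11 9 3 12 14 8)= [10, 1, 11, 12, 4, 5, 0, 7, 2, 3, 6, 9, 14, 13, 8]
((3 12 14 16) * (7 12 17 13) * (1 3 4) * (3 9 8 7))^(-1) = (1 4 16 14 12 7 8 9)(3 13 17)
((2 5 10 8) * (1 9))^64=(10)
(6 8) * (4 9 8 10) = (4 9 8 6 10) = [0, 1, 2, 3, 9, 5, 10, 7, 6, 8, 4]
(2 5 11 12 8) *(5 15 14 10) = [0, 1, 15, 3, 4, 11, 6, 7, 2, 9, 5, 12, 8, 13, 10, 14] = (2 15 14 10 5 11 12 8)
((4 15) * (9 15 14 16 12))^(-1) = ((4 14 16 12 9 15))^(-1) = (4 15 9 12 16 14)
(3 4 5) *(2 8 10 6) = (2 8 10 6)(3 4 5) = [0, 1, 8, 4, 5, 3, 2, 7, 10, 9, 6]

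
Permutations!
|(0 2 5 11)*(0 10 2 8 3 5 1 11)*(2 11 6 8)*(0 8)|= |(0 2 1 6)(3 5 8)(10 11)|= 12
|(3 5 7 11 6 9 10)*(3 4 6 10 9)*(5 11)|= |(3 11 10 4 6)(5 7)|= 10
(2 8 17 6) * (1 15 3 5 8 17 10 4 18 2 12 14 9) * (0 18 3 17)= [18, 15, 0, 5, 3, 8, 12, 7, 10, 1, 4, 11, 14, 13, 9, 17, 16, 6, 2]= (0 18 2)(1 15 17 6 12 14 9)(3 5 8 10 4)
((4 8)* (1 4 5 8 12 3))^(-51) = ((1 4 12 3)(5 8))^(-51) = (1 4 12 3)(5 8)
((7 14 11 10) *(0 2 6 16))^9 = ((0 2 6 16)(7 14 11 10))^9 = (0 2 6 16)(7 14 11 10)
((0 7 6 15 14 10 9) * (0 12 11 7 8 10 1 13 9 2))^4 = ((0 8 10 2)(1 13 9 12 11 7 6 15 14))^4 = (1 11 14 12 15 9 6 13 7)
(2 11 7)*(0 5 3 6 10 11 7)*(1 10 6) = (0 5 3 1 10 11)(2 7) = [5, 10, 7, 1, 4, 3, 6, 2, 8, 9, 11, 0]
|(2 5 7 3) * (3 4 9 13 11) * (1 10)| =8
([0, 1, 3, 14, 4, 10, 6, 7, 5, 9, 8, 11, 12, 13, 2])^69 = (14)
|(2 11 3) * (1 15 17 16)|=|(1 15 17 16)(2 11 3)|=12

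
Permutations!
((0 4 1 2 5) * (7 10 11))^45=((0 4 1 2 5)(7 10 11))^45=(11)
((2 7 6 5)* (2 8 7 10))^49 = (2 10)(5 8 7 6)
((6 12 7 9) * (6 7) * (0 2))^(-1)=(0 2)(6 12)(7 9)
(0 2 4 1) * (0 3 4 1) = (0 2 1 3 4) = [2, 3, 1, 4, 0]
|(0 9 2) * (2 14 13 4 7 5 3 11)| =|(0 9 14 13 4 7 5 3 11 2)| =10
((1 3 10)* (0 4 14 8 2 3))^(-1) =((0 4 14 8 2 3 10 1))^(-1) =(0 1 10 3 2 8 14 4)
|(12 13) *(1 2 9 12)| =5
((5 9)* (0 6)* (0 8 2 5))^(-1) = ((0 6 8 2 5 9))^(-1) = (0 9 5 2 8 6)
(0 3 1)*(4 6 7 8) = (0 3 1)(4 6 7 8) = [3, 0, 2, 1, 6, 5, 7, 8, 4]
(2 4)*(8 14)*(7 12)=[0, 1, 4, 3, 2, 5, 6, 12, 14, 9, 10, 11, 7, 13, 8]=(2 4)(7 12)(8 14)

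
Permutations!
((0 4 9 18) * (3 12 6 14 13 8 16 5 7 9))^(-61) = ((0 4 3 12 6 14 13 8 16 5 7 9 18))^(-61) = (0 6 16 18 12 8 9 3 13 7 4 14 5)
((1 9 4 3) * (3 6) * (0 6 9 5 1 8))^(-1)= (0 8 3 6)(1 5)(4 9)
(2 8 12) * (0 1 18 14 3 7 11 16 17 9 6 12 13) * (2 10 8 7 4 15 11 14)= (0 1 18 2 7 14 3 4 15 11 16 17 9 6 12 10 8 13)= [1, 18, 7, 4, 15, 5, 12, 14, 13, 6, 8, 16, 10, 0, 3, 11, 17, 9, 2]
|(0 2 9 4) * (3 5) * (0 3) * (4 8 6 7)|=9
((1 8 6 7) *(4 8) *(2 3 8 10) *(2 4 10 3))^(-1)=(1 7 6 8 3 4 10)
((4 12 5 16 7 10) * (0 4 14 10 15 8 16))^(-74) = ((0 4 12 5)(7 15 8 16)(10 14))^(-74) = (0 12)(4 5)(7 8)(15 16)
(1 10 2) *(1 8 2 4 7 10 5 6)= (1 5 6)(2 8)(4 7 10)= [0, 5, 8, 3, 7, 6, 1, 10, 2, 9, 4]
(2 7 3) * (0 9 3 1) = (0 9 3 2 7 1) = [9, 0, 7, 2, 4, 5, 6, 1, 8, 3]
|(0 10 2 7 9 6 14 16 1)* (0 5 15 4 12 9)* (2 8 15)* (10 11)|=|(0 11 10 8 15 4 12 9 6 14 16 1 5 2 7)|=15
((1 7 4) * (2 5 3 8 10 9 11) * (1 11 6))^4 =(1 2 10 7 5 9 4 3 6 11 8)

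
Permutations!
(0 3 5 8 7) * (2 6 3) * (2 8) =(0 8 7)(2 6 3 5) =[8, 1, 6, 5, 4, 2, 3, 0, 7]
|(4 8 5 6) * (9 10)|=|(4 8 5 6)(9 10)|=4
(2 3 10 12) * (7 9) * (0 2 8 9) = [2, 1, 3, 10, 4, 5, 6, 0, 9, 7, 12, 11, 8] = (0 2 3 10 12 8 9 7)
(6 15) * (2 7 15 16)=(2 7 15 6 16)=[0, 1, 7, 3, 4, 5, 16, 15, 8, 9, 10, 11, 12, 13, 14, 6, 2]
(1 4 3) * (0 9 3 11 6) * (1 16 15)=[9, 4, 2, 16, 11, 5, 0, 7, 8, 3, 10, 6, 12, 13, 14, 1, 15]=(0 9 3 16 15 1 4 11 6)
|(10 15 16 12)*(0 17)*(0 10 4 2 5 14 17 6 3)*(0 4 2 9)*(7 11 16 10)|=|(0 6 3 4 9)(2 5 14 17 7 11 16 12)(10 15)|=40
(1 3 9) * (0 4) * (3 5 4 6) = (0 6 3 9 1 5 4) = [6, 5, 2, 9, 0, 4, 3, 7, 8, 1]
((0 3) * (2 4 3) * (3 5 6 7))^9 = ((0 2 4 5 6 7 3))^9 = (0 4 6 3 2 5 7)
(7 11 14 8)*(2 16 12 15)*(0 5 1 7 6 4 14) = [5, 7, 16, 3, 14, 1, 4, 11, 6, 9, 10, 0, 15, 13, 8, 2, 12] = (0 5 1 7 11)(2 16 12 15)(4 14 8 6)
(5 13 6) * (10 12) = (5 13 6)(10 12) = [0, 1, 2, 3, 4, 13, 5, 7, 8, 9, 12, 11, 10, 6]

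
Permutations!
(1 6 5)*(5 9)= (1 6 9 5)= [0, 6, 2, 3, 4, 1, 9, 7, 8, 5]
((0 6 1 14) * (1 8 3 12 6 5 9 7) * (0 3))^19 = ((0 5 9 7 1 14 3 12 6 8))^19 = (0 8 6 12 3 14 1 7 9 5)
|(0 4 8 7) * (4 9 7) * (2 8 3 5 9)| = |(0 2 8 4 3 5 9 7)| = 8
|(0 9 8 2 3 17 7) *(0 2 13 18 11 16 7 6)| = |(0 9 8 13 18 11 16 7 2 3 17 6)| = 12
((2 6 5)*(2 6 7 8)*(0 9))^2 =((0 9)(2 7 8)(5 6))^2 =(9)(2 8 7)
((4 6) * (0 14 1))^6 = (14)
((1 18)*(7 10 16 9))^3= (1 18)(7 9 16 10)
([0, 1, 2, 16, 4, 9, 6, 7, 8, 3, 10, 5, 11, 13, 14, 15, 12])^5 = (3 9 5 11 12 16)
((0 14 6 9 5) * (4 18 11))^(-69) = ((0 14 6 9 5)(4 18 11))^(-69) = (18)(0 14 6 9 5)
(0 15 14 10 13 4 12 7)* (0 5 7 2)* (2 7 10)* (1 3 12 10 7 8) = [15, 3, 0, 12, 10, 7, 6, 5, 1, 9, 13, 11, 8, 4, 2, 14] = (0 15 14 2)(1 3 12 8)(4 10 13)(5 7)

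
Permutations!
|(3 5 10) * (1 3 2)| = 5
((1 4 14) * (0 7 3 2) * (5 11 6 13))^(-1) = ((0 7 3 2)(1 4 14)(5 11 6 13))^(-1) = (0 2 3 7)(1 14 4)(5 13 6 11)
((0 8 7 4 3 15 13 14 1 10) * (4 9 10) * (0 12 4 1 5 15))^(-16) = (15)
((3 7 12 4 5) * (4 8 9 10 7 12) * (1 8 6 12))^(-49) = (1 3 5 4 7 10 9 8)(6 12)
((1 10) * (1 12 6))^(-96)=(12)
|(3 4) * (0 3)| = |(0 3 4)| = 3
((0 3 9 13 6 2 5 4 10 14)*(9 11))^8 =((0 3 11 9 13 6 2 5 4 10 14))^8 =(0 4 6 11 14 5 13 3 10 2 9)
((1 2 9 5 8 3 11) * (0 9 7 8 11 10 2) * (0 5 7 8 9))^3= (11)(2 10 3 8)(7 9)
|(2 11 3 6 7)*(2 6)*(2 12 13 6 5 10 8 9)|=|(2 11 3 12 13 6 7 5 10 8 9)|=11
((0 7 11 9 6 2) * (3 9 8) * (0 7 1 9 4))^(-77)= (0 6 11 4 9 7 3 1 2 8)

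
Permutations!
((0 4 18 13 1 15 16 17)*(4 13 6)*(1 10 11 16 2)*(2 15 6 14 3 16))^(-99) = ((0 13 10 11 2 1 6 4 18 14 3 16 17))^(-99) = (0 1 3 10 4 17 2 14 13 6 16 11 18)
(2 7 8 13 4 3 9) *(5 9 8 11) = (2 7 11 5 9)(3 8 13 4) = [0, 1, 7, 8, 3, 9, 6, 11, 13, 2, 10, 5, 12, 4]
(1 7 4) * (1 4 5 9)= [0, 7, 2, 3, 4, 9, 6, 5, 8, 1]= (1 7 5 9)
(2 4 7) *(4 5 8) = (2 5 8 4 7) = [0, 1, 5, 3, 7, 8, 6, 2, 4]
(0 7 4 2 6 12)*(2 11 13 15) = (0 7 4 11 13 15 2 6 12) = [7, 1, 6, 3, 11, 5, 12, 4, 8, 9, 10, 13, 0, 15, 14, 2]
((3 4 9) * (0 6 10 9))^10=((0 6 10 9 3 4))^10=(0 3 10)(4 9 6)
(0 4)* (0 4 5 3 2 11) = (0 5 3 2 11) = [5, 1, 11, 2, 4, 3, 6, 7, 8, 9, 10, 0]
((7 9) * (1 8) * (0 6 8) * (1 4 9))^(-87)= ((0 6 8 4 9 7 1))^(-87)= (0 9 6 7 8 1 4)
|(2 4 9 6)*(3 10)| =|(2 4 9 6)(3 10)| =4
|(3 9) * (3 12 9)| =2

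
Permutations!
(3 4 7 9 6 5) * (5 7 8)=(3 4 8 5)(6 7 9)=[0, 1, 2, 4, 8, 3, 7, 9, 5, 6]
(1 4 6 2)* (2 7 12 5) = (1 4 6 7 12 5 2) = [0, 4, 1, 3, 6, 2, 7, 12, 8, 9, 10, 11, 5]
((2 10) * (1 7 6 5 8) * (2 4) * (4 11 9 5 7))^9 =((1 4 2 10 11 9 5 8)(6 7))^9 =(1 4 2 10 11 9 5 8)(6 7)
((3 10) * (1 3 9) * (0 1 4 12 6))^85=((0 1 3 10 9 4 12 6))^85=(0 4 3 6 9 1 12 10)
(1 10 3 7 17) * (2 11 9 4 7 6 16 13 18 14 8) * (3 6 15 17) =(1 10 6 16 13 18 14 8 2 11 9 4 7 3 15 17) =[0, 10, 11, 15, 7, 5, 16, 3, 2, 4, 6, 9, 12, 18, 8, 17, 13, 1, 14]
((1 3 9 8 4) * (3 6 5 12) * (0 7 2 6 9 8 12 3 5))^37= ((0 7 2 6)(1 9 12 5 3 8 4))^37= (0 7 2 6)(1 12 3 4 9 5 8)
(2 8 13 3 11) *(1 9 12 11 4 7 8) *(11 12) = (1 9 11 2)(3 4 7 8 13) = [0, 9, 1, 4, 7, 5, 6, 8, 13, 11, 10, 2, 12, 3]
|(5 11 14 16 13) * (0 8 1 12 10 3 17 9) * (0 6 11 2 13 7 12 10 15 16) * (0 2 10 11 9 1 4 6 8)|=36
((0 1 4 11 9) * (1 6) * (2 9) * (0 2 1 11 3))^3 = ((0 6 11 1 4 3)(2 9))^3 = (0 1)(2 9)(3 11)(4 6)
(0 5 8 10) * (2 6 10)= [5, 1, 6, 3, 4, 8, 10, 7, 2, 9, 0]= (0 5 8 2 6 10)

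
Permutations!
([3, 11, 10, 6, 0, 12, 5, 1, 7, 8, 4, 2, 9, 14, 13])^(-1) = (0 4 10 2 11 1 7 8 9 12 5 6 3)(13 14)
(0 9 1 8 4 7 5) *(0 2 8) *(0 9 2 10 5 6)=[2, 9, 8, 3, 7, 10, 0, 6, 4, 1, 5]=(0 2 8 4 7 6)(1 9)(5 10)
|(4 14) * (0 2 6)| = |(0 2 6)(4 14)| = 6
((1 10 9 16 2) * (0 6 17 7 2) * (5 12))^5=(0 1 6 10 17 9 7 16 2)(5 12)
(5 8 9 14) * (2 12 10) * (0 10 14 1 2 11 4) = (0 10 11 4)(1 2 12 14 5 8 9) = [10, 2, 12, 3, 0, 8, 6, 7, 9, 1, 11, 4, 14, 13, 5]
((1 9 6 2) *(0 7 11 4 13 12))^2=(0 11 13)(1 6)(2 9)(4 12 7)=((0 7 11 4 13 12)(1 9 6 2))^2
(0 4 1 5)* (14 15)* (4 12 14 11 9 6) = [12, 5, 2, 3, 1, 0, 4, 7, 8, 6, 10, 9, 14, 13, 15, 11] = (0 12 14 15 11 9 6 4 1 5)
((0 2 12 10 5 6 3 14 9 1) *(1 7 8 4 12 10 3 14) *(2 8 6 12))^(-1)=(0 1 3 12 5 10 2 4 8)(6 7 9 14)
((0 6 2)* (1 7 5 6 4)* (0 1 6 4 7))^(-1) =(0 1 2 6 4 5 7)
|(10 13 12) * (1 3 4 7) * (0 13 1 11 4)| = 6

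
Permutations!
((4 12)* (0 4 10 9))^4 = ((0 4 12 10 9))^4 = (0 9 10 12 4)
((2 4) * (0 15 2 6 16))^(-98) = (0 6 2)(4 15 16)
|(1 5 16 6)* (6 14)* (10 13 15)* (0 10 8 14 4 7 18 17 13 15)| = 14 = |(0 10 15 8 14 6 1 5 16 4 7 18 17 13)|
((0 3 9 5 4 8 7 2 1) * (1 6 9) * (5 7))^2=(0 1 3)(2 9)(4 5 8)(6 7)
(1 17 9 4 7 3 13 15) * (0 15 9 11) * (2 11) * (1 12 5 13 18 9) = [15, 17, 11, 18, 7, 13, 6, 3, 8, 4, 10, 0, 5, 1, 14, 12, 16, 2, 9] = (0 15 12 5 13 1 17 2 11)(3 18 9 4 7)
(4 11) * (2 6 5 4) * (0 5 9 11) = [5, 1, 6, 3, 0, 4, 9, 7, 8, 11, 10, 2] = (0 5 4)(2 6 9 11)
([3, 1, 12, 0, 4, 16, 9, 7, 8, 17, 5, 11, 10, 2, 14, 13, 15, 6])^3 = [3, 1, 5, 0, 4, 13, 6, 7, 8, 9, 15, 11, 16, 10, 14, 12, 2, 17]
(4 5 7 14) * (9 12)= [0, 1, 2, 3, 5, 7, 6, 14, 8, 12, 10, 11, 9, 13, 4]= (4 5 7 14)(9 12)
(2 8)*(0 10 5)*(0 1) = (0 10 5 1)(2 8) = [10, 0, 8, 3, 4, 1, 6, 7, 2, 9, 5]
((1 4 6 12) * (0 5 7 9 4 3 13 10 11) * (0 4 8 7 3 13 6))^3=((0 5 3 6 12 1 13 10 11 4)(7 9 8))^3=(0 6 13 4 3 1 11 5 12 10)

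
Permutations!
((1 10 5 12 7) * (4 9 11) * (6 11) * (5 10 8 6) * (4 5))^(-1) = ((1 8 6 11 5 12 7)(4 9))^(-1) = (1 7 12 5 11 6 8)(4 9)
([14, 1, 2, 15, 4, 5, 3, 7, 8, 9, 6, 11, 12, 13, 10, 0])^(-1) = (0 15 3 6 10 14)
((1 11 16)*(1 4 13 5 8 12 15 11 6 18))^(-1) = ((1 6 18)(4 13 5 8 12 15 11 16))^(-1) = (1 18 6)(4 16 11 15 12 8 5 13)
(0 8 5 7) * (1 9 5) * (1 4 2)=(0 8 4 2 1 9 5 7)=[8, 9, 1, 3, 2, 7, 6, 0, 4, 5]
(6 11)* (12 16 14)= (6 11)(12 16 14)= [0, 1, 2, 3, 4, 5, 11, 7, 8, 9, 10, 6, 16, 13, 12, 15, 14]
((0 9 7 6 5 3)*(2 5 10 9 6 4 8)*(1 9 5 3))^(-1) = ((0 6 10 5 1 9 7 4 8 2 3))^(-1) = (0 3 2 8 4 7 9 1 5 10 6)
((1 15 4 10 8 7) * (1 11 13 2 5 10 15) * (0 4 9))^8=(15)(2 5 10 8 7 11 13)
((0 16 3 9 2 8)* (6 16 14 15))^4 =(0 16 8 6 2 15 9 14 3) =((0 14 15 6 16 3 9 2 8))^4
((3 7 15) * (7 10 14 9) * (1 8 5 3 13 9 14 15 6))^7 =(1 9 10 8 7 15 5 6 13 3) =((1 8 5 3 10 15 13 9 7 6))^7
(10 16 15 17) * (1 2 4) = (1 2 4)(10 16 15 17) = [0, 2, 4, 3, 1, 5, 6, 7, 8, 9, 16, 11, 12, 13, 14, 17, 15, 10]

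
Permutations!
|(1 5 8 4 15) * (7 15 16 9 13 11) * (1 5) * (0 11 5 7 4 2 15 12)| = |(0 11 4 16 9 13 5 8 2 15 7 12)| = 12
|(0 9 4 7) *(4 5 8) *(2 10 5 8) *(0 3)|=|(0 9 8 4 7 3)(2 10 5)|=6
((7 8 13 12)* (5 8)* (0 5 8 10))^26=(0 10 5)(7 13)(8 12)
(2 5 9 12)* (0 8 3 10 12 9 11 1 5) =(0 8 3 10 12 2)(1 5 11) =[8, 5, 0, 10, 4, 11, 6, 7, 3, 9, 12, 1, 2]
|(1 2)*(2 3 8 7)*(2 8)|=6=|(1 3 2)(7 8)|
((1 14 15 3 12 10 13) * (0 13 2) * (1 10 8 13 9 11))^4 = ((0 9 11 1 14 15 3 12 8 13 10 2))^4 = (0 14 8)(1 12 2)(3 10 11)(9 15 13)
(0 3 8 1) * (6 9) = (0 3 8 1)(6 9) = [3, 0, 2, 8, 4, 5, 9, 7, 1, 6]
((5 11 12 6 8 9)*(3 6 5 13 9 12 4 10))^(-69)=((3 6 8 12 5 11 4 10)(9 13))^(-69)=(3 12 4 6 5 10 8 11)(9 13)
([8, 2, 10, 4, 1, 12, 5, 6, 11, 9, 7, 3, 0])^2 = [11, 10, 7, 1, 2, 0, 12, 5, 3, 9, 6, 4, 8]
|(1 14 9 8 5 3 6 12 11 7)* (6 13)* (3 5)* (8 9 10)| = 10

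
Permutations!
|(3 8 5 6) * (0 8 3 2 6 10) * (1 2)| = |(0 8 5 10)(1 2 6)| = 12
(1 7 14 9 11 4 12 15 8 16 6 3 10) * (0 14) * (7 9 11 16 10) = (0 14 11 4 12 15 8 10 1 9 16 6 3 7) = [14, 9, 2, 7, 12, 5, 3, 0, 10, 16, 1, 4, 15, 13, 11, 8, 6]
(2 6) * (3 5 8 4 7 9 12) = (2 6)(3 5 8 4 7 9 12) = [0, 1, 6, 5, 7, 8, 2, 9, 4, 12, 10, 11, 3]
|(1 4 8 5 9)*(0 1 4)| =4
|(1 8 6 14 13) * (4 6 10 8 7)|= 6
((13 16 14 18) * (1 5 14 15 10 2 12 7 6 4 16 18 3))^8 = (18)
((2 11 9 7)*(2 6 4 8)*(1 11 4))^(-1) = (1 6 7 9 11)(2 8 4)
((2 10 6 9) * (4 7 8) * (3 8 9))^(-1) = ((2 10 6 3 8 4 7 9))^(-1) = (2 9 7 4 8 3 6 10)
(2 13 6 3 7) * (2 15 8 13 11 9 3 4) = [0, 1, 11, 7, 2, 5, 4, 15, 13, 3, 10, 9, 12, 6, 14, 8] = (2 11 9 3 7 15 8 13 6 4)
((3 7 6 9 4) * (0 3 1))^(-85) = ((0 3 7 6 9 4 1))^(-85) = (0 1 4 9 6 7 3)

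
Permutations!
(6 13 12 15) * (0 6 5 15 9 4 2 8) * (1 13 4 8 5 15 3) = (15)(0 6 4 2 5 3 1 13 12 9 8) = [6, 13, 5, 1, 2, 3, 4, 7, 0, 8, 10, 11, 9, 12, 14, 15]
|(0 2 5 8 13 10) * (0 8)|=|(0 2 5)(8 13 10)|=3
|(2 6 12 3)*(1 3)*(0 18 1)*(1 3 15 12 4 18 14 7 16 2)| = 12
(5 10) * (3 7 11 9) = [0, 1, 2, 7, 4, 10, 6, 11, 8, 3, 5, 9] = (3 7 11 9)(5 10)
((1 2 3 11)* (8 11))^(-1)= ((1 2 3 8 11))^(-1)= (1 11 8 3 2)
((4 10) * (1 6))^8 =(10)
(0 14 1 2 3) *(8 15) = (0 14 1 2 3)(8 15) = [14, 2, 3, 0, 4, 5, 6, 7, 15, 9, 10, 11, 12, 13, 1, 8]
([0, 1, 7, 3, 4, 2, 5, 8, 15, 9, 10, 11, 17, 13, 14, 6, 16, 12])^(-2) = [0, 1, 6, 3, 4, 15, 8, 5, 2, 9, 10, 11, 12, 13, 14, 7, 16, 17]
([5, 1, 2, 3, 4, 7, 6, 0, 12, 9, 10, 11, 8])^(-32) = (12)(0 5 7)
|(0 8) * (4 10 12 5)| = |(0 8)(4 10 12 5)| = 4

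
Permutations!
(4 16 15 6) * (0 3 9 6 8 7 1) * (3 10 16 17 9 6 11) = (0 10 16 15 8 7 1)(3 6 4 17 9 11) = [10, 0, 2, 6, 17, 5, 4, 1, 7, 11, 16, 3, 12, 13, 14, 8, 15, 9]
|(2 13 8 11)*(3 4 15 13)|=7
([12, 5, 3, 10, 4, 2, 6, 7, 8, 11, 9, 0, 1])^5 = (0 3 12 10 1 9 5 11 2)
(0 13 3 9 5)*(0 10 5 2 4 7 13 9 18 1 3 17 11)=[9, 3, 4, 18, 7, 10, 6, 13, 8, 2, 5, 0, 12, 17, 14, 15, 16, 11, 1]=(0 9 2 4 7 13 17 11)(1 3 18)(5 10)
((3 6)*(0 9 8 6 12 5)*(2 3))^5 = ((0 9 8 6 2 3 12 5))^5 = (0 3 8 5 2 9 12 6)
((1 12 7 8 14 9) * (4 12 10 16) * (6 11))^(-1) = (1 9 14 8 7 12 4 16 10)(6 11)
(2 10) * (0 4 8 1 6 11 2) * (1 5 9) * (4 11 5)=(0 11 2 10)(1 6 5 9)(4 8)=[11, 6, 10, 3, 8, 9, 5, 7, 4, 1, 0, 2]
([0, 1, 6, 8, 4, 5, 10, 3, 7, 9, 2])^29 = [0, 1, 10, 7, 4, 5, 2, 8, 3, 9, 6]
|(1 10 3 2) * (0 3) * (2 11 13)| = |(0 3 11 13 2 1 10)| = 7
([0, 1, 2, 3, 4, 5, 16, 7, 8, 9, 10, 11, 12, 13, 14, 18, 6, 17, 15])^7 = (6 16)(15 18)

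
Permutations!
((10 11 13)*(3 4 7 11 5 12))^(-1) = (3 12 5 10 13 11 7 4)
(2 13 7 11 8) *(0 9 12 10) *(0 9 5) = [5, 1, 13, 3, 4, 0, 6, 11, 2, 12, 9, 8, 10, 7] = (0 5)(2 13 7 11 8)(9 12 10)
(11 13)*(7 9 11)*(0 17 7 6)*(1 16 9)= (0 17 7 1 16 9 11 13 6)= [17, 16, 2, 3, 4, 5, 0, 1, 8, 11, 10, 13, 12, 6, 14, 15, 9, 7]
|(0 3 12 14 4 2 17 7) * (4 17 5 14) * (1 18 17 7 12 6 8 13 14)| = 7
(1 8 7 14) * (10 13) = (1 8 7 14)(10 13) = [0, 8, 2, 3, 4, 5, 6, 14, 7, 9, 13, 11, 12, 10, 1]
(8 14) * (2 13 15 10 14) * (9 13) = [0, 1, 9, 3, 4, 5, 6, 7, 2, 13, 14, 11, 12, 15, 8, 10] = (2 9 13 15 10 14 8)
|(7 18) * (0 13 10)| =6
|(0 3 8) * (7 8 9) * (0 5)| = |(0 3 9 7 8 5)| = 6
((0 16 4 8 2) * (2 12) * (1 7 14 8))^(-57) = (0 8 1)(2 14 4)(7 16 12)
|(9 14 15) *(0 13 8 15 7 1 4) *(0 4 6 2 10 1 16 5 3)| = 20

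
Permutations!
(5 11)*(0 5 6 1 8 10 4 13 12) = (0 5 11 6 1 8 10 4 13 12) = [5, 8, 2, 3, 13, 11, 1, 7, 10, 9, 4, 6, 0, 12]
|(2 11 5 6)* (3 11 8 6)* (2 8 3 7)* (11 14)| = 6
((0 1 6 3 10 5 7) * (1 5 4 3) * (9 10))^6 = (3 10)(4 9)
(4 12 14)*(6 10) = (4 12 14)(6 10) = [0, 1, 2, 3, 12, 5, 10, 7, 8, 9, 6, 11, 14, 13, 4]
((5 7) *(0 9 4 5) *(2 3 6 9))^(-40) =((0 2 3 6 9 4 5 7))^(-40) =(9)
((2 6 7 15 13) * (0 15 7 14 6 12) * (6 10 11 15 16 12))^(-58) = (0 12 16)(2 15 10 6 13 11 14)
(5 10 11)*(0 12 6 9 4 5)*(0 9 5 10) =(0 12 6 5)(4 10 11 9) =[12, 1, 2, 3, 10, 0, 5, 7, 8, 4, 11, 9, 6]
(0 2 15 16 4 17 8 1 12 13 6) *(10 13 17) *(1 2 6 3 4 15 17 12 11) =[6, 11, 17, 4, 10, 5, 0, 7, 2, 9, 13, 1, 12, 3, 14, 16, 15, 8] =(0 6)(1 11)(2 17 8)(3 4 10 13)(15 16)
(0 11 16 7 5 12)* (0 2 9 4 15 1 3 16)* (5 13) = [11, 3, 9, 16, 15, 12, 6, 13, 8, 4, 10, 0, 2, 5, 14, 1, 7] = (0 11)(1 3 16 7 13 5 12 2 9 4 15)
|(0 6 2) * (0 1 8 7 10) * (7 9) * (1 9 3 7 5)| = |(0 6 2 9 5 1 8 3 7 10)| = 10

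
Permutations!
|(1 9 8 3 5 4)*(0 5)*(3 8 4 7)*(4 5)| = 7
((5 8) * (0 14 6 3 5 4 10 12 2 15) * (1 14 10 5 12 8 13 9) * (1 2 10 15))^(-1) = (0 15)(1 2 9 13 5 4 8 10 12 3 6 14)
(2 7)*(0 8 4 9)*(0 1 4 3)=(0 8 3)(1 4 9)(2 7)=[8, 4, 7, 0, 9, 5, 6, 2, 3, 1]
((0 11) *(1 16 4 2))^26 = (1 4)(2 16)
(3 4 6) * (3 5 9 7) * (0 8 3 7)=(0 8 3 4 6 5 9)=[8, 1, 2, 4, 6, 9, 5, 7, 3, 0]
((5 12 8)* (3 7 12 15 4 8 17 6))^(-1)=((3 7 12 17 6)(4 8 5 15))^(-1)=(3 6 17 12 7)(4 15 5 8)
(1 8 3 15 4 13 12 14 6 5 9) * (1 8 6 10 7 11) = (1 6 5 9 8 3 15 4 13 12 14 10 7 11) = [0, 6, 2, 15, 13, 9, 5, 11, 3, 8, 7, 1, 14, 12, 10, 4]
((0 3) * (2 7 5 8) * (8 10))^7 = (0 3)(2 5 8 7 10) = ((0 3)(2 7 5 10 8))^7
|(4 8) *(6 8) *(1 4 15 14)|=|(1 4 6 8 15 14)|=6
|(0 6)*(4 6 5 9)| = 5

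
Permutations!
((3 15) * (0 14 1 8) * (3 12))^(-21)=((0 14 1 8)(3 15 12))^(-21)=(15)(0 8 1 14)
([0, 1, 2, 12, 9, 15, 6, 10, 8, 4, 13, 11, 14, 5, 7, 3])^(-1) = (3 15 5 13 10 7 14 12)(4 9)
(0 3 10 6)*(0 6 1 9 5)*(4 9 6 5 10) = (0 3 4 9 10 1 6 5) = [3, 6, 2, 4, 9, 0, 5, 7, 8, 10, 1]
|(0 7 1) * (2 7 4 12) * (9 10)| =|(0 4 12 2 7 1)(9 10)| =6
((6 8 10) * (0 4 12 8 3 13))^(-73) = (0 13 3 6 10 8 12 4)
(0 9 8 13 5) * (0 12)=(0 9 8 13 5 12)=[9, 1, 2, 3, 4, 12, 6, 7, 13, 8, 10, 11, 0, 5]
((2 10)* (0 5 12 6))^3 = (0 6 12 5)(2 10) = ((0 5 12 6)(2 10))^3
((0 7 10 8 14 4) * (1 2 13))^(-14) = ((0 7 10 8 14 4)(1 2 13))^(-14) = (0 14 10)(1 2 13)(4 8 7)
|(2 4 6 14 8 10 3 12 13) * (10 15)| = 10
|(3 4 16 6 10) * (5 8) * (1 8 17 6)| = |(1 8 5 17 6 10 3 4 16)| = 9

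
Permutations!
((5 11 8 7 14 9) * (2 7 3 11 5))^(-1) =(2 9 14 7)(3 8 11)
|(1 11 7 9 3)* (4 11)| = 6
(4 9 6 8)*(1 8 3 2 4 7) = (1 8 7)(2 4 9 6 3) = [0, 8, 4, 2, 9, 5, 3, 1, 7, 6]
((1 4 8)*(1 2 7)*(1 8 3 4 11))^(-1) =(1 11)(2 8 7)(3 4)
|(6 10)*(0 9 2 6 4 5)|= |(0 9 2 6 10 4 5)|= 7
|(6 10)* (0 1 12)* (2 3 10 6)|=3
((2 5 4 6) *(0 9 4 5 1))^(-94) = (0 4 2)(1 9 6)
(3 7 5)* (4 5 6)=(3 7 6 4 5)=[0, 1, 2, 7, 5, 3, 4, 6]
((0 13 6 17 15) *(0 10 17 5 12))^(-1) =(0 12 5 6 13)(10 15 17)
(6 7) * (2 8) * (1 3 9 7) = (1 3 9 7 6)(2 8) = [0, 3, 8, 9, 4, 5, 1, 6, 2, 7]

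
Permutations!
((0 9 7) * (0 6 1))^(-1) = (0 1 6 7 9)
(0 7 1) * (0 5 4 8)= (0 7 1 5 4 8)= [7, 5, 2, 3, 8, 4, 6, 1, 0]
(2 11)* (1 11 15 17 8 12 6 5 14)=(1 11 2 15 17 8 12 6 5 14)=[0, 11, 15, 3, 4, 14, 5, 7, 12, 9, 10, 2, 6, 13, 1, 17, 16, 8]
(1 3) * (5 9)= (1 3)(5 9)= [0, 3, 2, 1, 4, 9, 6, 7, 8, 5]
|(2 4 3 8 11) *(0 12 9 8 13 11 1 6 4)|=11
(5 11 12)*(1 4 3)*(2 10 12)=(1 4 3)(2 10 12 5 11)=[0, 4, 10, 1, 3, 11, 6, 7, 8, 9, 12, 2, 5]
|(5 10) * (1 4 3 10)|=5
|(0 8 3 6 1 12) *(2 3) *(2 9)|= 8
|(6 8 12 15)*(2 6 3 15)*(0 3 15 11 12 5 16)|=9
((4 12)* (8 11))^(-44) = ((4 12)(8 11))^(-44) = (12)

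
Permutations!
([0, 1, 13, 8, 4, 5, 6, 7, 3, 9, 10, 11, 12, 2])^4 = [0, 1, 2, 3, 4, 5, 6, 7, 8, 9, 10, 11, 12, 13]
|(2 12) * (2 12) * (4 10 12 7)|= 4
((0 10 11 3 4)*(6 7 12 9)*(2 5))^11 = (0 10 11 3 4)(2 5)(6 9 12 7) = ((0 10 11 3 4)(2 5)(6 7 12 9))^11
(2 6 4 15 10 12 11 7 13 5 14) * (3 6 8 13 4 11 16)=(2 8 13 5 14)(3 6 11 7 4 15 10 12 16)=[0, 1, 8, 6, 15, 14, 11, 4, 13, 9, 12, 7, 16, 5, 2, 10, 3]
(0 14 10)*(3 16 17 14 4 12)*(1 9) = (0 4 12 3 16 17 14 10)(1 9) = [4, 9, 2, 16, 12, 5, 6, 7, 8, 1, 0, 11, 3, 13, 10, 15, 17, 14]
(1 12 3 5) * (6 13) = (1 12 3 5)(6 13) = [0, 12, 2, 5, 4, 1, 13, 7, 8, 9, 10, 11, 3, 6]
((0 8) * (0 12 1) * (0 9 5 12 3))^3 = ((0 8 3)(1 9 5 12))^3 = (1 12 5 9)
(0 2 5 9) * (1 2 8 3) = [8, 2, 5, 1, 4, 9, 6, 7, 3, 0] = (0 8 3 1 2 5 9)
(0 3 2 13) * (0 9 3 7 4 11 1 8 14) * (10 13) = (0 7 4 11 1 8 14)(2 10 13 9 3) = [7, 8, 10, 2, 11, 5, 6, 4, 14, 3, 13, 1, 12, 9, 0]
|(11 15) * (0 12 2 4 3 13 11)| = |(0 12 2 4 3 13 11 15)| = 8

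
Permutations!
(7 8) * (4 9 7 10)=(4 9 7 8 10)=[0, 1, 2, 3, 9, 5, 6, 8, 10, 7, 4]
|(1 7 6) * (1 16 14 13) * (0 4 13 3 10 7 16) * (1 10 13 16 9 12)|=9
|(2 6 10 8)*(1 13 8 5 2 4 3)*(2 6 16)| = |(1 13 8 4 3)(2 16)(5 6 10)| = 30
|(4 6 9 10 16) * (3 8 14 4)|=8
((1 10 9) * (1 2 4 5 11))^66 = (1 2 11 9 5 10 4)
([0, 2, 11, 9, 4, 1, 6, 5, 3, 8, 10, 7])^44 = (1 5 7 11 2)(3 8 9)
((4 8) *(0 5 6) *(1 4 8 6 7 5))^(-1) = (8)(0 6 4 1)(5 7)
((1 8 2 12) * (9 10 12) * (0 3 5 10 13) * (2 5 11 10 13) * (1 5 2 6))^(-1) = (0 13 5 12 10 11 3)(1 6 9 2 8)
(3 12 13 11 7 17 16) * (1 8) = (1 8)(3 12 13 11 7 17 16) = [0, 8, 2, 12, 4, 5, 6, 17, 1, 9, 10, 7, 13, 11, 14, 15, 3, 16]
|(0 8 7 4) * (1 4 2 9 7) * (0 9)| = 7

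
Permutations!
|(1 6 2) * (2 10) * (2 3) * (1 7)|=|(1 6 10 3 2 7)|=6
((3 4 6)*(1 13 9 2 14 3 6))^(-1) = (1 4 3 14 2 9 13)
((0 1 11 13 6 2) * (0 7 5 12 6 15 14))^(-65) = ((0 1 11 13 15 14)(2 7 5 12 6))^(-65) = (0 1 11 13 15 14)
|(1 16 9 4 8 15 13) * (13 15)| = 6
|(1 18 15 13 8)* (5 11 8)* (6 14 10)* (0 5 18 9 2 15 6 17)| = 14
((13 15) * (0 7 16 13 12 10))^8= ((0 7 16 13 15 12 10))^8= (0 7 16 13 15 12 10)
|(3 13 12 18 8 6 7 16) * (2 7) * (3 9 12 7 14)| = 11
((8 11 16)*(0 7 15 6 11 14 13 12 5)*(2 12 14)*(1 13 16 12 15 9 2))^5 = ((0 7 9 2 15 6 11 12 5)(1 13 14 16 8))^5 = (16)(0 6 7 11 9 12 2 5 15)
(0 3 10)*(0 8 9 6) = (0 3 10 8 9 6) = [3, 1, 2, 10, 4, 5, 0, 7, 9, 6, 8]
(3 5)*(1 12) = (1 12)(3 5) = [0, 12, 2, 5, 4, 3, 6, 7, 8, 9, 10, 11, 1]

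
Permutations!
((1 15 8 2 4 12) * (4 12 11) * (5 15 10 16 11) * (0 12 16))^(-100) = (2 15 4 16 8 5 11)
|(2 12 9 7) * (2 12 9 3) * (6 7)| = |(2 9 6 7 12 3)| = 6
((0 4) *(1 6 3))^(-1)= (0 4)(1 3 6)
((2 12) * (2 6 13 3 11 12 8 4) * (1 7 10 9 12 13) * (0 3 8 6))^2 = ((0 3 11 13 8 4 2 6 1 7 10 9 12))^2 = (0 11 8 2 1 10 12 3 13 4 6 7 9)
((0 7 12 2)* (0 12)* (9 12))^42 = ((0 7)(2 9 12))^42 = (12)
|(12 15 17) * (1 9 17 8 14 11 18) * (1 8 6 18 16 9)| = |(6 18 8 14 11 16 9 17 12 15)| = 10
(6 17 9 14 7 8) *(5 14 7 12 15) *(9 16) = (5 14 12 15)(6 17 16 9 7 8) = [0, 1, 2, 3, 4, 14, 17, 8, 6, 7, 10, 11, 15, 13, 12, 5, 9, 16]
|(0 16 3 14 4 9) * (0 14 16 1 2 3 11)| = |(0 1 2 3 16 11)(4 9 14)| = 6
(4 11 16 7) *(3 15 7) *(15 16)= (3 16)(4 11 15 7)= [0, 1, 2, 16, 11, 5, 6, 4, 8, 9, 10, 15, 12, 13, 14, 7, 3]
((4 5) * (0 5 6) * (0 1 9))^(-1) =((0 5 4 6 1 9))^(-1) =(0 9 1 6 4 5)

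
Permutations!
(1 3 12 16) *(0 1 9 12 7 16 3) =(0 1)(3 7 16 9 12) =[1, 0, 2, 7, 4, 5, 6, 16, 8, 12, 10, 11, 3, 13, 14, 15, 9]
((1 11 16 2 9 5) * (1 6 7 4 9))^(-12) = ((1 11 16 2)(4 9 5 6 7))^(-12) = (16)(4 6 9 7 5)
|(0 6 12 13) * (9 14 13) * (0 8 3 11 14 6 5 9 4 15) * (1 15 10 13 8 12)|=|(0 5 9 6 1 15)(3 11 14 8)(4 10 13 12)|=12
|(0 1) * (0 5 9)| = |(0 1 5 9)| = 4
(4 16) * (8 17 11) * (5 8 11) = (4 16)(5 8 17) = [0, 1, 2, 3, 16, 8, 6, 7, 17, 9, 10, 11, 12, 13, 14, 15, 4, 5]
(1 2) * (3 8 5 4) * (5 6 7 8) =(1 2)(3 5 4)(6 7 8) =[0, 2, 1, 5, 3, 4, 7, 8, 6]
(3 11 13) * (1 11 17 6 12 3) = [0, 11, 2, 17, 4, 5, 12, 7, 8, 9, 10, 13, 3, 1, 14, 15, 16, 6] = (1 11 13)(3 17 6 12)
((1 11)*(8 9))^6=((1 11)(8 9))^6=(11)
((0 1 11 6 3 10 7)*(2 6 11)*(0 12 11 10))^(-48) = ((0 1 2 6 3)(7 12 11 10))^(-48) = (12)(0 2 3 1 6)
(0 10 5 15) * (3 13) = (0 10 5 15)(3 13) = [10, 1, 2, 13, 4, 15, 6, 7, 8, 9, 5, 11, 12, 3, 14, 0]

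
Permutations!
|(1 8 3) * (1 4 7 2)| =6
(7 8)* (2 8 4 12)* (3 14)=(2 8 7 4 12)(3 14)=[0, 1, 8, 14, 12, 5, 6, 4, 7, 9, 10, 11, 2, 13, 3]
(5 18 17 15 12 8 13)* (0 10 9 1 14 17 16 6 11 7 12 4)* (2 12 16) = (0 10 9 1 14 17 15 4)(2 12 8 13 5 18)(6 11 7 16) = [10, 14, 12, 3, 0, 18, 11, 16, 13, 1, 9, 7, 8, 5, 17, 4, 6, 15, 2]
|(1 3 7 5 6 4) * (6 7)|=4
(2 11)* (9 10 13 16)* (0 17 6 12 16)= [17, 1, 11, 3, 4, 5, 12, 7, 8, 10, 13, 2, 16, 0, 14, 15, 9, 6]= (0 17 6 12 16 9 10 13)(2 11)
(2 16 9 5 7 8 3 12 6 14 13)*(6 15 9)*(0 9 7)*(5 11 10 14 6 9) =(0 5)(2 16 9 11 10 14 13)(3 12 15 7 8) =[5, 1, 16, 12, 4, 0, 6, 8, 3, 11, 14, 10, 15, 2, 13, 7, 9]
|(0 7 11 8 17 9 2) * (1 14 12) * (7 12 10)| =|(0 12 1 14 10 7 11 8 17 9 2)| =11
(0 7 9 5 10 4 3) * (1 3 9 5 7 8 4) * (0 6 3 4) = (0 8)(1 4 9 7 5 10)(3 6) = [8, 4, 2, 6, 9, 10, 3, 5, 0, 7, 1]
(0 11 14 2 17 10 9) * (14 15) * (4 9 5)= [11, 1, 17, 3, 9, 4, 6, 7, 8, 0, 5, 15, 12, 13, 2, 14, 16, 10]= (0 11 15 14 2 17 10 5 4 9)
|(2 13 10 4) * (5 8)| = 4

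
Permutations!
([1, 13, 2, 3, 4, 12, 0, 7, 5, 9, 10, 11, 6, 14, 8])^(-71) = [1, 13, 2, 3, 4, 12, 0, 7, 5, 9, 10, 11, 6, 14, 8]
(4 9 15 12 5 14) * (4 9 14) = [0, 1, 2, 3, 14, 4, 6, 7, 8, 15, 10, 11, 5, 13, 9, 12] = (4 14 9 15 12 5)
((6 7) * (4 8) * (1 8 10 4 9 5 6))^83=(1 7 6 5 9 8)(4 10)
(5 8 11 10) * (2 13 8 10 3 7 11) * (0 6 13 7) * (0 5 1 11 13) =[6, 11, 7, 5, 4, 10, 0, 13, 2, 9, 1, 3, 12, 8] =(0 6)(1 11 3 5 10)(2 7 13 8)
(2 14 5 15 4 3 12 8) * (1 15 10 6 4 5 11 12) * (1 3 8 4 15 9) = (1 9)(2 14 11 12 4 8)(5 10 6 15) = [0, 9, 14, 3, 8, 10, 15, 7, 2, 1, 6, 12, 4, 13, 11, 5]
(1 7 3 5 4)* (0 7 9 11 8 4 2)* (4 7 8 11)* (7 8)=[7, 9, 0, 5, 1, 2, 6, 3, 8, 4, 10, 11]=(11)(0 7 3 5 2)(1 9 4)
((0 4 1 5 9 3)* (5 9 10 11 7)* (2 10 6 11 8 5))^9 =((0 4 1 9 3)(2 10 8 5 6 11 7))^9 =(0 3 9 1 4)(2 8 6 7 10 5 11)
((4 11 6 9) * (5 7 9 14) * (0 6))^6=(0 4 7 14)(5 6 11 9)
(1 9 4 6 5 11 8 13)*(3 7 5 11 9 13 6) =(1 13)(3 7 5 9 4)(6 11 8) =[0, 13, 2, 7, 3, 9, 11, 5, 6, 4, 10, 8, 12, 1]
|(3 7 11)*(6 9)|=|(3 7 11)(6 9)|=6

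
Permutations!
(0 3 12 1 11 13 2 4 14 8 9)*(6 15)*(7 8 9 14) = (0 3 12 1 11 13 2 4 7 8 14 9)(6 15) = [3, 11, 4, 12, 7, 5, 15, 8, 14, 0, 10, 13, 1, 2, 9, 6]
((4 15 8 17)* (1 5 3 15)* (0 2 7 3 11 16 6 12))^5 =(0 8 11 2 17 16 7 4 6 3 1 12 15 5)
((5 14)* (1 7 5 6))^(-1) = (1 6 14 5 7) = ((1 7 5 14 6))^(-1)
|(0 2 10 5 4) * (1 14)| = 10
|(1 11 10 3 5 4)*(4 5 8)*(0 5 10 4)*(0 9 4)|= |(0 5 10 3 8 9 4 1 11)|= 9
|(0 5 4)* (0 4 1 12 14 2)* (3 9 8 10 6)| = 30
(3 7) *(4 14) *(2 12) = (2 12)(3 7)(4 14) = [0, 1, 12, 7, 14, 5, 6, 3, 8, 9, 10, 11, 2, 13, 4]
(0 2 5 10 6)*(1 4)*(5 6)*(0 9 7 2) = (1 4)(2 6 9 7)(5 10) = [0, 4, 6, 3, 1, 10, 9, 2, 8, 7, 5]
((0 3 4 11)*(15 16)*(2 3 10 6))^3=(0 2 11 6 4 10 3)(15 16)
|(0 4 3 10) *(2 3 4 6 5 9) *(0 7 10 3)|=|(0 6 5 9 2)(7 10)|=10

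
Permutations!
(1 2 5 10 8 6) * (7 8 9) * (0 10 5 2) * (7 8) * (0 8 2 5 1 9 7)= (0 10 7)(1 8 6 9 2 5)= [10, 8, 5, 3, 4, 1, 9, 0, 6, 2, 7]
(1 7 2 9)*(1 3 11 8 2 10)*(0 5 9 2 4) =(0 5 9 3 11 8 4)(1 7 10) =[5, 7, 2, 11, 0, 9, 6, 10, 4, 3, 1, 8]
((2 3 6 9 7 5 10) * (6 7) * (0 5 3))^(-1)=((0 5 10 2)(3 7)(6 9))^(-1)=(0 2 10 5)(3 7)(6 9)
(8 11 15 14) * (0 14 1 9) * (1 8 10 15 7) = (0 14 10 15 8 11 7 1 9) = [14, 9, 2, 3, 4, 5, 6, 1, 11, 0, 15, 7, 12, 13, 10, 8]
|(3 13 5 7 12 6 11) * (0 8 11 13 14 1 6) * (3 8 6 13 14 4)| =8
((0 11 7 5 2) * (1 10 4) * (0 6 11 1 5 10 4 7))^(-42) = (11) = ((0 1 4 5 2 6 11)(7 10))^(-42)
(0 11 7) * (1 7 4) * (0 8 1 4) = (0 11)(1 7 8) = [11, 7, 2, 3, 4, 5, 6, 8, 1, 9, 10, 0]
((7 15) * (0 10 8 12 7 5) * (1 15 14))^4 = ((0 10 8 12 7 14 1 15 5))^4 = (0 7 5 12 15 8 1 10 14)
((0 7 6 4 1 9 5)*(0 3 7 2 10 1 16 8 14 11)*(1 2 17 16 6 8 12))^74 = (0 16 1 5 7 14)(3 8 11 17 12 9)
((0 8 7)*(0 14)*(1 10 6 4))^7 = (0 14 7 8)(1 4 6 10)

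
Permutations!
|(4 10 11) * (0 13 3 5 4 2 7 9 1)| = 11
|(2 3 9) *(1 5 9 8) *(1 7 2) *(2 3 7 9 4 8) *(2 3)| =10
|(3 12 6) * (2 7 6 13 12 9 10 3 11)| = |(2 7 6 11)(3 9 10)(12 13)| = 12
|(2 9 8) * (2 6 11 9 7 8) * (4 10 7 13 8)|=6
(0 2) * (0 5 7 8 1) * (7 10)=(0 2 5 10 7 8 1)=[2, 0, 5, 3, 4, 10, 6, 8, 1, 9, 7]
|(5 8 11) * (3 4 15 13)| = 12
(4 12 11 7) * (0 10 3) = (0 10 3)(4 12 11 7) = [10, 1, 2, 0, 12, 5, 6, 4, 8, 9, 3, 7, 11]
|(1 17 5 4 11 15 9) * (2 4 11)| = 6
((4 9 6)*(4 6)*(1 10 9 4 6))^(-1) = (1 6 9 10) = ((1 10 9 6))^(-1)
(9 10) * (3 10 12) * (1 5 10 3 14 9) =(1 5 10)(9 12 14) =[0, 5, 2, 3, 4, 10, 6, 7, 8, 12, 1, 11, 14, 13, 9]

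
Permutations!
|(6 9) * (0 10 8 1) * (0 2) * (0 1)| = 6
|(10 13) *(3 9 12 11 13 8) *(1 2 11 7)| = 10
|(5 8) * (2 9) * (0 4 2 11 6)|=6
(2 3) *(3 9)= (2 9 3)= [0, 1, 9, 2, 4, 5, 6, 7, 8, 3]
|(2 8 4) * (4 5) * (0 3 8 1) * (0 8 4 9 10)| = 9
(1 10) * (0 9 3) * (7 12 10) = (0 9 3)(1 7 12 10) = [9, 7, 2, 0, 4, 5, 6, 12, 8, 3, 1, 11, 10]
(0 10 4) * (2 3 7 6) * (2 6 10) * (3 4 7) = (0 2 4)(7 10) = [2, 1, 4, 3, 0, 5, 6, 10, 8, 9, 7]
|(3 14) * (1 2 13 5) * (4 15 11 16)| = |(1 2 13 5)(3 14)(4 15 11 16)| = 4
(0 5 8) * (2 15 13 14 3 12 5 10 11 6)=(0 10 11 6 2 15 13 14 3 12 5 8)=[10, 1, 15, 12, 4, 8, 2, 7, 0, 9, 11, 6, 5, 14, 3, 13]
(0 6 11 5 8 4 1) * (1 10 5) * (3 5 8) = (0 6 11 1)(3 5)(4 10 8) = [6, 0, 2, 5, 10, 3, 11, 7, 4, 9, 8, 1]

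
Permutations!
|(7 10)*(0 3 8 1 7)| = 6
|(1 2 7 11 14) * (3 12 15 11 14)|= 4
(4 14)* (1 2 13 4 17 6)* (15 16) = (1 2 13 4 14 17 6)(15 16) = [0, 2, 13, 3, 14, 5, 1, 7, 8, 9, 10, 11, 12, 4, 17, 16, 15, 6]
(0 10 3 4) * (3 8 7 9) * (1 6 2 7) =(0 10 8 1 6 2 7 9 3 4) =[10, 6, 7, 4, 0, 5, 2, 9, 1, 3, 8]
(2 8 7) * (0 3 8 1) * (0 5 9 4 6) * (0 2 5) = (0 3 8 7 5 9 4 6 2 1) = [3, 0, 1, 8, 6, 9, 2, 5, 7, 4]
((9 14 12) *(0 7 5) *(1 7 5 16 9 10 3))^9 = (0 5)(1 7 16 9 14 12 10 3)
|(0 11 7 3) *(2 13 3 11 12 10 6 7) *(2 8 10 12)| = |(0 2 13 3)(6 7 11 8 10)| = 20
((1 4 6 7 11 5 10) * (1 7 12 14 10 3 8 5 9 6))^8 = (3 5 8)(6 12 14 10 7 11 9)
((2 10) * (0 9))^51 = (0 9)(2 10)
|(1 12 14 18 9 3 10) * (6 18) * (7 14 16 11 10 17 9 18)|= |(18)(1 12 16 11 10)(3 17 9)(6 7 14)|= 15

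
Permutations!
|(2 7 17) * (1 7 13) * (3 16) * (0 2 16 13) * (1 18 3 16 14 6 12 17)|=12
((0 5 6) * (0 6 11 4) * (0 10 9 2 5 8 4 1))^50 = ((0 8 4 10 9 2 5 11 1))^50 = (0 2 8 5 4 11 10 1 9)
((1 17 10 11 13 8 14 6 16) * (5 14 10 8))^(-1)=((1 17 8 10 11 13 5 14 6 16))^(-1)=(1 16 6 14 5 13 11 10 8 17)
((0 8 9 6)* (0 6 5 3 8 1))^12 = (9)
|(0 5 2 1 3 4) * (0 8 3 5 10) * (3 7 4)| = |(0 10)(1 5 2)(4 8 7)| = 6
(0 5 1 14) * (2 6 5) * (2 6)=(0 6 5 1 14)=[6, 14, 2, 3, 4, 1, 5, 7, 8, 9, 10, 11, 12, 13, 0]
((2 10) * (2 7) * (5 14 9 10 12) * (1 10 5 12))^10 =(1 7)(2 10)(5 14 9)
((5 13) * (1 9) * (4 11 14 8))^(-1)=(1 9)(4 8 14 11)(5 13)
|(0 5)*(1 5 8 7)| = |(0 8 7 1 5)| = 5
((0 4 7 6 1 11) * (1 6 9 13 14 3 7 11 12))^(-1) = (0 11 4)(1 12)(3 14 13 9 7)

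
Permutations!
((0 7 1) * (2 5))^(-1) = (0 1 7)(2 5)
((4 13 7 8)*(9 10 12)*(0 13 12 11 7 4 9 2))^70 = (13)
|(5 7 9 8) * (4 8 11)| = |(4 8 5 7 9 11)| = 6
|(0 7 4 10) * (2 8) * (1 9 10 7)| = 4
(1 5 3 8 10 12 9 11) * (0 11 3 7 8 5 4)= (0 11 1 4)(3 5 7 8 10 12 9)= [11, 4, 2, 5, 0, 7, 6, 8, 10, 3, 12, 1, 9]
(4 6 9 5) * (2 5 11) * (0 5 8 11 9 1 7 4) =[5, 7, 8, 3, 6, 0, 1, 4, 11, 9, 10, 2] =(0 5)(1 7 4 6)(2 8 11)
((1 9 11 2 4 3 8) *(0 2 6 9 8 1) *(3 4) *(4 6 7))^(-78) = ((0 2 3 1 8)(4 6 9 11 7))^(-78) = (0 3 8 2 1)(4 9 7 6 11)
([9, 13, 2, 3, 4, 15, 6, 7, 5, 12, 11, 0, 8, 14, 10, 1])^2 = [12, 14, 2, 3, 4, 1, 6, 7, 15, 8, 0, 9, 5, 10, 11, 13]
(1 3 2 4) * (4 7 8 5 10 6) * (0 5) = (0 5 10 6 4 1 3 2 7 8) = [5, 3, 7, 2, 1, 10, 4, 8, 0, 9, 6]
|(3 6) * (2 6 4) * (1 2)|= 5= |(1 2 6 3 4)|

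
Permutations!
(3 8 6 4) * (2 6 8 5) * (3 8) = (2 6 4 8 3 5) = [0, 1, 6, 5, 8, 2, 4, 7, 3]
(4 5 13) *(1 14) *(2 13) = (1 14)(2 13 4 5) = [0, 14, 13, 3, 5, 2, 6, 7, 8, 9, 10, 11, 12, 4, 1]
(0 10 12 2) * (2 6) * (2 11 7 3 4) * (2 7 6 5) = (0 10 12 5 2)(3 4 7)(6 11) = [10, 1, 0, 4, 7, 2, 11, 3, 8, 9, 12, 6, 5]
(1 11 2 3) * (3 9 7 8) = [0, 11, 9, 1, 4, 5, 6, 8, 3, 7, 10, 2] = (1 11 2 9 7 8 3)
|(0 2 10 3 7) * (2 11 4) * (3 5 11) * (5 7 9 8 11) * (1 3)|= |(0 1 3 9 8 11 4 2 10 7)|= 10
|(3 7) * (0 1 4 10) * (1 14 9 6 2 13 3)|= |(0 14 9 6 2 13 3 7 1 4 10)|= 11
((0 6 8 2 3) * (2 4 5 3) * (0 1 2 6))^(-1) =((1 2 6 8 4 5 3))^(-1) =(1 3 5 4 8 6 2)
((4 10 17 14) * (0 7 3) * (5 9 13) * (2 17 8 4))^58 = (0 7 3)(2 17 14)(4 10 8)(5 9 13)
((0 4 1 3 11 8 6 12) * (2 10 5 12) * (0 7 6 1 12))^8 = (12)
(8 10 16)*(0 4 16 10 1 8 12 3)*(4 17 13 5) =(0 17 13 5 4 16 12 3)(1 8) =[17, 8, 2, 0, 16, 4, 6, 7, 1, 9, 10, 11, 3, 5, 14, 15, 12, 13]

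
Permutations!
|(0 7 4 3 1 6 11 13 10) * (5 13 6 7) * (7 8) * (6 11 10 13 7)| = |(13)(0 5 7 4 3 1 8 6 10)| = 9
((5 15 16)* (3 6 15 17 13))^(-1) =(3 13 17 5 16 15 6)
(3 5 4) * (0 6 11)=(0 6 11)(3 5 4)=[6, 1, 2, 5, 3, 4, 11, 7, 8, 9, 10, 0]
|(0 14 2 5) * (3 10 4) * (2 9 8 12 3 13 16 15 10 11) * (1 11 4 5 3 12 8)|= |(0 14 9 1 11 2 3 4 13 16 15 10 5)|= 13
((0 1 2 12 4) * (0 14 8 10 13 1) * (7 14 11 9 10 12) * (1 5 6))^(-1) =((1 2 7 14 8 12 4 11 9 10 13 5 6))^(-1) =(1 6 5 13 10 9 11 4 12 8 14 7 2)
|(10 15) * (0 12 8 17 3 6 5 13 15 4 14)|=12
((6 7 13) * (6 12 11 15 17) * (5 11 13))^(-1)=((5 11 15 17 6 7)(12 13))^(-1)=(5 7 6 17 15 11)(12 13)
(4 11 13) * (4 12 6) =(4 11 13 12 6) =[0, 1, 2, 3, 11, 5, 4, 7, 8, 9, 10, 13, 6, 12]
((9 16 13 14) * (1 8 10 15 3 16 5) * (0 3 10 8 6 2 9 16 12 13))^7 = ((0 3 12 13 14 16)(1 6 2 9 5)(10 15))^7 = (0 3 12 13 14 16)(1 2 5 6 9)(10 15)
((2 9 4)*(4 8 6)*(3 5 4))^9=(2 8 3 4 9 6 5)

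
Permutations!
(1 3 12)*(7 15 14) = (1 3 12)(7 15 14) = [0, 3, 2, 12, 4, 5, 6, 15, 8, 9, 10, 11, 1, 13, 7, 14]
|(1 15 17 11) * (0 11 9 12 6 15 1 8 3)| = 20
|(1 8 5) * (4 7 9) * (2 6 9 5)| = |(1 8 2 6 9 4 7 5)| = 8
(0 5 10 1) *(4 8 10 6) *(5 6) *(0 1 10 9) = (10)(0 6 4 8 9) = [6, 1, 2, 3, 8, 5, 4, 7, 9, 0, 10]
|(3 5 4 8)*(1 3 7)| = 6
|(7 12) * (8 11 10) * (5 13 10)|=10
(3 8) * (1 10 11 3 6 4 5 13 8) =(1 10 11 3)(4 5 13 8 6) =[0, 10, 2, 1, 5, 13, 4, 7, 6, 9, 11, 3, 12, 8]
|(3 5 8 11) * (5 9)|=5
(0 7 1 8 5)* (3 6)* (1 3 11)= [7, 8, 2, 6, 4, 0, 11, 3, 5, 9, 10, 1]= (0 7 3 6 11 1 8 5)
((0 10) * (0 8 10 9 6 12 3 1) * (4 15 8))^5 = ((0 9 6 12 3 1)(4 15 8 10))^5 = (0 1 3 12 6 9)(4 15 8 10)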